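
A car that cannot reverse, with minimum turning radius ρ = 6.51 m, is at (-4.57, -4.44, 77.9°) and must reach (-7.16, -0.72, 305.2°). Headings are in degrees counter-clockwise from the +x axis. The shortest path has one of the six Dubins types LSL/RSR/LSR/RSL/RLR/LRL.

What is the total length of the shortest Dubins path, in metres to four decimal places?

Let ψ = atan2(Δy, Δx) = atan2(3.72, -2.59) = 124.8470° be the start→goal bearing.
Normalize: d = |goal − start| / ρ = 4.532825/6.51 = 0.696286, α = (θ_start − ψ) mod 360° = 313.0530° = 5.463805 rad, β = (θ_goal − ψ) mod 360° = 180.3530° = 3.147753 rad.
Common terms: sin α = -0.730723, cos α = 0.682674, sin β = -0.006160, cos β = -0.999981, cos(α−β) = -0.678160, d² = 0.484815. Work in radians in the unit-radius frame; every candidate has L = ρ·(t + p + q).
LSL: p² = 2 + d² − 2cos(α−β) + 2d(sin α − sin β) = 2.832127; p = √p² = 1.682893; φ = atan2(cos β − cos α, d + sin α − sin β) = -1.587599 rad; t = (φ − α) mod 2π = 5.514966 rad, q = (β − φ) mod 2π = 4.735352 rad → L = 6.51·(5.514966 + 1.682893 + 4.735352) = 6.51·11.933211 = 77.685205 m
RSR: p² = 2 + d² − 2cos(α−β) + 2d(sin β − sin α) = 4.850141; p = √p² = 2.202304; φ = atan2(cos α − cos β, d − sin α + sin β) = 0.869557 rad; t = (α − φ) mod 2π = 4.594248 rad, q = (φ − β) mod 2π = 4.004989 rad → L = 6.51·(4.594248 + 2.202304 + 4.004989) = 6.51·10.801541 = 70.318030 m
LSR: p² = d² − 2 + 2cos(α−β) + 2d(sin α + sin β) = -3.897668 < 0 → infeasible
RSL: p² = d² − 2 + 2cos(α−β) − 2d(sin α + sin β) = -1.845341 < 0 → infeasible
RLR: c = (6 − d² + 2cos(α−β) + 2d(sin α − sin β))/8 = 0.393732; p = 2π − arccos c = 5.117077 rad; φ = atan2(cos α − cos β, d − sin α + sin β) = 0.869557 rad; t = (α − φ + p/2) mod 2π = 0.869601 rad, q = (α − β − t + p) mod 2π = 0.280343 rad → L = 6.51·(0.869601 + 5.117077 + 0.280343) = 6.51·6.267021 = 40.798310 m
LRL: c = (6 − d² + 2cos(α−β) − 2d(sin α − sin β))/8 = 0.645984; p = 2π − arccos c = 5.414701 rad; φ = atan2(cos β − cos α, d + sin α − sin β) = -1.587599 rad; t = (φ − α + p/2) mod 2π = 1.939131 rad, q = (β − α − t + p) mod 2π = 1.159517 rad → L = 6.51·(1.939131 + 5.414701 + 1.159517) = 6.51·8.513349 = 55.421905 m
Shortest: RLR with L = 40.798310 m ≈ 40.7983 m

40.7983 m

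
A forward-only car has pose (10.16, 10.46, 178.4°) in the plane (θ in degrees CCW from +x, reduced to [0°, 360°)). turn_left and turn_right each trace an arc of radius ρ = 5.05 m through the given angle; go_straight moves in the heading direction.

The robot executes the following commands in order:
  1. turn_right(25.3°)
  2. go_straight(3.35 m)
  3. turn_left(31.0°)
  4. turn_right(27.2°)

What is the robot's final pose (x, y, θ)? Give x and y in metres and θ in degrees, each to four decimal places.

set_pose: (x, y, θ) = (10.1600, 10.4600, 178.4000°), ρ = 5.05
turn_right(25.3°): centre at ρ to the right, rotate −25.3° → (8.0162, 11.0045, 153.1000°)
go_straight(3.35): x += 3.35·cos θ, y += 3.35·sin θ → (5.0287, 12.5201, 153.1000°)
turn_left(31.0°): centre at ρ to the left, rotate +31.0° → (2.3828, 13.0536, 184.1000°)
turn_right(27.2°): centre at ρ to the right, rotate −27.2° → (0.0405, 13.4456, 156.9000°)

(0.0405, 13.4456, 156.9000°)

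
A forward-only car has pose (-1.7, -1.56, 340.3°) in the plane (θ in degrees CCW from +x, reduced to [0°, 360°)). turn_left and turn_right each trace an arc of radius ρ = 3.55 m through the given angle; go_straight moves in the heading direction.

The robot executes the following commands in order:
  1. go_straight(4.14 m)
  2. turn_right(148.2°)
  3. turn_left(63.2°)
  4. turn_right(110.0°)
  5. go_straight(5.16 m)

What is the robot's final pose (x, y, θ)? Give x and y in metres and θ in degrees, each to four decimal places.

set_pose: (x, y, θ) = (-1.7000, -1.5600, 340.3000°), ρ = 3.55
go_straight(4.14): x += 4.14·cos θ, y += 4.14·sin θ → (2.1977, -2.9556, 340.3000°)
turn_right(148.2°): centre at ρ to the right, rotate −148.2° → (1.7451, -9.7689, 192.1000°)
turn_left(63.2°): centre at ρ to the left, rotate +63.2° → (-0.9445, -12.3392, 255.3000°)
turn_right(110.0°): centre at ρ to the right, rotate −110.0° → (-6.3993, -14.3570, 145.3000°)
go_straight(5.16): x += 5.16·cos θ, y += 5.16·sin θ → (-10.6415, -11.4195, 145.3000°)

(-10.6415, -11.4195, 145.3000°)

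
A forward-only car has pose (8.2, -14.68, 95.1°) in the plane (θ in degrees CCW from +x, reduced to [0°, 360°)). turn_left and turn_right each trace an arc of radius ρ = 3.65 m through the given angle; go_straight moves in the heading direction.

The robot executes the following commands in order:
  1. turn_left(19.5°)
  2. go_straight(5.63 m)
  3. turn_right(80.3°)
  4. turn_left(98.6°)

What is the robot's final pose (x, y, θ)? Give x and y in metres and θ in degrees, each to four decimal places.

(7.4183, 1.6685, 132.9000°)

set_pose: (x, y, θ) = (8.2000, -14.6800, 95.1000°), ρ = 3.65
turn_left(19.5°): centre at ρ to the left, rotate +19.5° → (7.8832, -13.4850, 114.6000°)
go_straight(5.63): x += 5.63·cos θ, y += 5.63·sin θ → (5.5395, -8.3660, 114.6000°)
turn_right(80.3°): centre at ρ to the right, rotate −80.3° → (6.8013, -3.8314, 34.3000°)
turn_left(98.6°): centre at ρ to the left, rotate +98.6° → (7.4183, 1.6685, 132.9000°)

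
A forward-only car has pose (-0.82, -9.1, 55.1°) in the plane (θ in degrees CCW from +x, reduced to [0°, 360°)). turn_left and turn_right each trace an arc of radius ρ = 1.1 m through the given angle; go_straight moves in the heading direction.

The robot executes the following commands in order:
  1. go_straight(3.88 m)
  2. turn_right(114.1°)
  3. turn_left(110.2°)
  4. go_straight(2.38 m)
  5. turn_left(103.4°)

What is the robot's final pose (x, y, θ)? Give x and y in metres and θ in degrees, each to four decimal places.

set_pose: (x, y, θ) = (-0.8200, -9.1000, 55.1000°), ρ = 1.1
go_straight(3.88): x += 3.88·cos θ, y += 3.88·sin θ → (1.3999, -5.9178, 55.1000°)
turn_right(114.1°): centre at ρ to the right, rotate −114.1° → (3.2450, -5.9806, -59.0000° ≡ 301.0000°)
turn_left(110.2°): centre at ρ to the left, rotate +110.2° → (5.0451, -6.1034, 411.2000° ≡ 51.2000°)
go_straight(2.38): x += 2.38·cos θ, y += 2.38·sin θ → (6.5364, -4.2485, 51.2000°)
turn_left(103.4°): centre at ρ to the left, rotate +103.4° → (6.1510, -2.5656, 154.6000°)

(6.1510, -2.5656, 154.6000°)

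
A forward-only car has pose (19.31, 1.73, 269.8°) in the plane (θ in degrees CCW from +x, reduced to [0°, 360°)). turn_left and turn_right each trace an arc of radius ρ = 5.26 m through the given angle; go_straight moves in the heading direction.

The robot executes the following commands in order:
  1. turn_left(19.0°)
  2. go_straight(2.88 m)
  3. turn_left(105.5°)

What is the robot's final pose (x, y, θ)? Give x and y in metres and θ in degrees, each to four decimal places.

set_pose: (x, y, θ) = (19.3100, 1.7300, 269.8000°), ρ = 5.26
turn_left(19.0°): centre at ρ to the left, rotate +19.0° → (19.5906, 0.0165, 288.8000°)
go_straight(2.88): x += 2.88·cos θ, y += 2.88·sin θ → (20.5187, -2.7098, 288.8000°)
turn_left(105.5°): centre at ρ to the left, rotate +105.5° → (28.4622, -5.3600, 394.3000° ≡ 34.3000°)

(28.4622, -5.3600, 34.3000°)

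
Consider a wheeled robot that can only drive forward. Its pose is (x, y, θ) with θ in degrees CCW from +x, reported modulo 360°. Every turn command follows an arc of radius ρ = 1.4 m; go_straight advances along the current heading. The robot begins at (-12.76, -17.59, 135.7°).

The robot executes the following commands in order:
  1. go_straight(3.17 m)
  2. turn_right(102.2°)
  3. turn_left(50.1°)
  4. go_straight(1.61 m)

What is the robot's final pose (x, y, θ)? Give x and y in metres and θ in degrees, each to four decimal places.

set_pose: (x, y, θ) = (-12.7600, -17.5900, 135.7000°), ρ = 1.4
go_straight(3.17): x += 3.17·cos θ, y += 3.17·sin θ → (-15.0287, -15.3760, 135.7000°)
turn_right(102.2°): centre at ρ to the right, rotate −102.2° → (-14.8237, -13.2066, 33.5000°)
turn_left(50.1°): centre at ρ to the left, rotate +50.1° → (-14.2051, -12.1952, 83.6000°)
go_straight(1.61): x += 1.61·cos θ, y += 1.61·sin θ → (-14.0256, -10.5953, 83.6000°)

(-14.0256, -10.5953, 83.6000°)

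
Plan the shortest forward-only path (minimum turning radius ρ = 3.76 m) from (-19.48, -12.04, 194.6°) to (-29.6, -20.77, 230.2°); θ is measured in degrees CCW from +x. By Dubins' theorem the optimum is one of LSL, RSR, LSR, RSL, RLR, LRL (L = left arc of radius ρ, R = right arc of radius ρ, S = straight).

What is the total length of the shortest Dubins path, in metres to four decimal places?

13.4322 m

Let ψ = atan2(Δy, Δx) = atan2(-8.73, -10.12) = -139.2174° be the start→goal bearing.
Normalize: d = |goal − start| / ρ = 13.365152/3.76 = 3.554562, α = (θ_start − ψ) mod 360° = 333.8174° = 5.826212 rad, β = (θ_goal − ψ) mod 360° = 9.4174° = 0.164364 rad.
Common terms: sin α = -0.441234, cos α = 0.897392, sin β = 0.163625, cos β = 0.986523, cos(α−β) = 0.813101, d² = 12.634910. Work in radians in the unit-radius frame; every candidate has L = ρ·(t + p + q).
LSL: p² = 2 + d² − 2cos(α−β) + 2d(sin α − sin β) = 8.708692; p = √p² = 2.951049; φ = atan2(cos β − cos α, d + sin α − sin β) = 0.030208 rad; t = (φ − α) mod 2π = 0.487181 rad, q = (β − φ) mod 2π = 0.134156 rad → L = 3.76·(0.487181 + 2.951049 + 0.134156) = 3.76·3.572386 = 13.432173 m
RSR: p² = 2 + d² − 2cos(α−β) + 2d(sin β − sin α) = 17.308725; p = √p² = 4.160376; φ = atan2(cos α − cos β, d − sin α + sin β) = -0.021425 rad; t = (α − φ) mod 2π = 5.847637 rad, q = (φ − β) mod 2π = 6.097396 rad → L = 3.76·(5.847637 + 4.160376 + 6.097396) = 3.76·16.105409 = 60.556338 m
LSR: p² = d² − 2 + 2cos(α−β) + 2d(sin α + sin β) = 10.287554; p = √p² = 3.207422; φ = atan2(−cos α − cos β, d + sin α + sin β) − atan2(−2, p) = 0.035801 rad; t = (φ − α) mod 2π = 0.492774 rad, q = (φ − β) mod 2π = 6.154622 rad → L = 3.76·(0.492774 + 3.207422 + 6.154622) = 3.76·9.854818 = 37.054115 m
RSL: p² = d² − 2 + 2cos(α−β) − 2d(sin α + sin β) = 14.234668; p = √p² = 3.772886; φ = atan2(cos α + cos β, d − sin α − sin β) − atan2(2, p) = -0.030526 rad; t = (α − φ) mod 2π = 5.856738 rad, q = (β − φ) mod 2π = 0.194890 rad → L = 3.76·(5.856738 + 3.772886 + 0.194890) = 3.76·9.824514 = 36.940173 m
RLR: c = (6 − d² + 2cos(α−β) + 2d(sin α − sin β))/8 = -1.163591, |c| > 1 → infeasible
LRL: c = (6 − d² + 2cos(α−β) − 2d(sin α − sin β))/8 = -0.088586; p = 2π − arccos c = 4.623686 rad; φ = atan2(cos β − cos α, d + sin α − sin β) = 0.030208 rad; t = (φ − α + p/2) mod 2π = 2.799024 rad, q = (β − α − t + p) mod 2π = 2.445999 rad → L = 3.76·(2.799024 + 4.623686 + 2.445999) = 3.76·9.868710 = 37.106348 m
Shortest: LSL with L = 13.432173 m ≈ 13.4322 m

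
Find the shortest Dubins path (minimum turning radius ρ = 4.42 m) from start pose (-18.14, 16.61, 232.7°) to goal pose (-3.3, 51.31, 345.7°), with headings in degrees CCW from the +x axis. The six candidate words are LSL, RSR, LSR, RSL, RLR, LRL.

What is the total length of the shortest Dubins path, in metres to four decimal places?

Let ψ = atan2(Δy, Δx) = atan2(34.70, 14.84) = 66.8453° be the start→goal bearing.
Normalize: d = |goal − start| / ρ = 37.740106/4.42 = 8.538486, α = (θ_start − ψ) mod 360° = 165.8547° = 2.894711 rad, β = (θ_goal − ψ) mod 360° = 278.8547° = 4.866933 rad.
Common terms: sin α = 0.244381, cos α = -0.969679, sin β = -0.988082, cos β = 0.153930, cos(α−β) = -0.390731, d² = 72.905735. Work in radians in the unit-radius frame; every candidate has L = ρ·(t + p + q).
LSL: p² = 2 + d² − 2cos(α−β) + 2d(sin α − sin β) = 96.733931; p = √p² = 9.835341; φ = atan2(cos β − cos α, d + sin α − sin β) = 0.114492 rad; t = (φ − α) mod 2π = 3.502966 rad, q = (β − φ) mod 2π = 4.752441 rad → L = 4.42·(3.502966 + 9.835341 + 4.752441) = 4.42·18.090748 = 79.961107 m
RSR: p² = 2 + d² − 2cos(α−β) + 2d(sin β − sin α) = 54.640463; p = √p² = 7.391919; φ = atan2(cos α − cos β, d − sin α + sin β) = -0.152597 rad; t = (α − φ) mod 2π = 3.047308 rad, q = (φ − β) mod 2π = 1.263655 rad → L = 4.42·(3.047308 + 7.391919 + 1.263655) = 4.42·11.702882 = 51.726739 m
LSR: p² = d² − 2 + 2cos(α−β) + 2d(sin α + sin β) = 57.424119; p = √p² = 7.577870; φ = atan2(−cos α − cos β, d + sin α + sin β) − atan2(−2, p) = 0.362316 rad; t = (φ − α) mod 2π = 3.750790 rad, q = (φ − β) mod 2π = 1.778568 rad → L = 4.42·(3.750790 + 7.577870 + 1.778568) = 4.42·13.107228 = 57.933950 m
RSL: p² = d² − 2 + 2cos(α−β) − 2d(sin α + sin β) = 82.824427; p = √p² = 9.100793; φ = atan2(cos α + cos β, d − sin α − sin β) − atan2(2, p) = -0.303981 rad; t = (α − φ) mod 2π = 3.198692 rad, q = (β − φ) mod 2π = 5.170914 rad → L = 4.42·(3.198692 + 9.100793 + 5.170914) = 4.42·17.470398 = 77.219160 m
RLR: c = (6 − d² + 2cos(α−β) + 2d(sin α − sin β))/8 = -5.830058, |c| > 1 → infeasible
LRL: c = (6 − d² + 2cos(α−β) − 2d(sin α − sin β))/8 = -11.091741, |c| > 1 → infeasible
Shortest: RSR with L = 51.726739 m ≈ 51.7267 m

51.7267 m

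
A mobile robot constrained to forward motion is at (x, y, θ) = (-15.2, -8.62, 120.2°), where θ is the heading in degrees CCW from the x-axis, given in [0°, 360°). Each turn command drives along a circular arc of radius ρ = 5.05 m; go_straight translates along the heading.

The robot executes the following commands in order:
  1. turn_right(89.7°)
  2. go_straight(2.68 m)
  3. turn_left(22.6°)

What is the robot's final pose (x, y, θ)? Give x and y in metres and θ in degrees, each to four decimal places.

set_pose: (x, y, θ) = (-15.2000, -8.6200, 120.2000°), ρ = 5.05
turn_right(89.7°): centre at ρ to the right, rotate −89.7° → (-13.3985, -1.7285, 30.5000°)
go_straight(2.68): x += 2.68·cos θ, y += 2.68·sin θ → (-11.0893, -0.3683, 30.5000°)
turn_left(22.6°): centre at ρ to the left, rotate +22.6° → (-9.6140, 0.9508, 53.1000°)

(-9.6140, 0.9508, 53.1000°)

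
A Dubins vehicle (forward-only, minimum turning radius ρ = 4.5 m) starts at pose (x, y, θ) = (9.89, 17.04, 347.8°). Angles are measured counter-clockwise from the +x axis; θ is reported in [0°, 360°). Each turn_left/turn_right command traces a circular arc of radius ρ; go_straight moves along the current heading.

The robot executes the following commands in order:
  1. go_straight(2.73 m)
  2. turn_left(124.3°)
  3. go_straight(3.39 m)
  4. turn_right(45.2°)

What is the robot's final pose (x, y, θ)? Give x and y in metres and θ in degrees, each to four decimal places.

(16.4335, 29.1539, 66.9000°)

set_pose: (x, y, θ) = (9.8900, 17.0400, 347.8000°), ρ = 4.5
go_straight(2.73): x += 2.73·cos θ, y += 2.73·sin θ → (12.5583, 16.4631, 347.8000°)
turn_left(124.3°): centre at ρ to the left, rotate +124.3° → (17.6787, 22.5545, 472.1000° ≡ 112.1000°)
go_straight(3.39): x += 3.39·cos θ, y += 3.39·sin θ → (16.4033, 25.6954, 112.1000°)
turn_right(45.2°): centre at ρ to the right, rotate −45.2° → (16.4335, 29.1539, 66.9000°)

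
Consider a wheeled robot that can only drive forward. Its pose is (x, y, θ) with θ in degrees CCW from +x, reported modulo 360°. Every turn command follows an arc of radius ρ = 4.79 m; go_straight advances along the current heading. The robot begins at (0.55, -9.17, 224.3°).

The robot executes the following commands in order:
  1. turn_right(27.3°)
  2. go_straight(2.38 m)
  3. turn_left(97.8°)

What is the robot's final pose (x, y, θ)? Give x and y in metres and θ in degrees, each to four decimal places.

set_pose: (x, y, θ) = (0.5500, -9.1700, 224.3000°), ρ = 4.79
turn_right(27.3°): centre at ρ to the right, rotate −27.3° → (-1.3949, -10.3225, 197.0000°)
go_straight(2.38): x += 2.38·cos θ, y += 2.38·sin θ → (-3.6710, -11.0184, 197.0000°)
turn_left(97.8°): centre at ρ to the left, rotate +97.8° → (-6.6187, -17.6083, 294.8000°)

(-6.6187, -17.6083, 294.8000°)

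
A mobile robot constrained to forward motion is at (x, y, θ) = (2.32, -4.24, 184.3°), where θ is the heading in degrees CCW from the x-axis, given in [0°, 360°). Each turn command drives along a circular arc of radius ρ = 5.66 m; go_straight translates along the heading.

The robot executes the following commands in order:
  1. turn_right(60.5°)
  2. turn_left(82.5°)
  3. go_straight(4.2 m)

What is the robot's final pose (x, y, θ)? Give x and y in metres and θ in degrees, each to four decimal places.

set_pose: (x, y, θ) = (2.3200, -4.2400, 184.3000°), ρ = 5.66
turn_right(60.5°): centre at ρ to the right, rotate −60.5° → (-2.8078, -1.7446, 123.8000°)
turn_left(82.5°): centre at ρ to the left, rotate +82.5° → (-10.0189, 0.1809, 206.3000°)
go_straight(4.2): x += 4.2·cos θ, y += 4.2·sin θ → (-13.7841, -1.6800, 206.3000°)

(-13.7841, -1.6800, 206.3000°)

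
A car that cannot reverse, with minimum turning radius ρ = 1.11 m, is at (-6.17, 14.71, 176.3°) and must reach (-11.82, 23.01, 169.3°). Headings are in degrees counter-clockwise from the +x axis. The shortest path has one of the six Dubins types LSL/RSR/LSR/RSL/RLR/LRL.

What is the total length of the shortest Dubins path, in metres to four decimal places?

Let ψ = atan2(Δy, Δx) = atan2(8.30, -5.65) = 124.2440° be the start→goal bearing.
Normalize: d = |goal − start| / ρ = 10.040543/1.11 = 9.045534, α = (θ_start − ψ) mod 360° = 52.0560° = 0.908548 rad, β = (θ_goal − ψ) mod 360° = 45.0560° = 0.786375 rad.
Common terms: sin α = 0.788612, cos α = 0.614891, sin β = 0.707797, cos β = 0.706416, cos(α−β) = 0.992546, d² = 81.821687. Work in radians in the unit-radius frame; every candidate has L = ρ·(t + p + q).
LSL: p² = 2 + d² − 2cos(α−β) + 2d(sin α − sin β) = 83.298616; p = √p² = 9.126808; φ = atan2(cos β − cos α, d + sin α − sin β) = 0.010028 rad; t = (φ − α) mod 2π = 5.384665 rad, q = (β − φ) mod 2π = 0.776347 rad → L = 1.11·(5.384665 + 9.126808 + 0.776347) = 1.11·15.287820 = 16.969480 m
RSR: p² = 2 + d² − 2cos(α−β) + 2d(sin β − sin α) = 80.374572; p = √p² = 8.965187; φ = atan2(cos α − cos β, d − sin α + sin β) = -0.010209 rad; t = (α − φ) mod 2π = 0.918757 rad, q = (φ − β) mod 2π = 5.486601 rad → L = 1.11·(0.918757 + 8.965187 + 5.486601) = 1.11·15.370545 = 17.061305 m
LSR: p² = d² − 2 + 2cos(α−β) + 2d(sin α + sin β) = 108.878422; p = √p² = 10.434482; φ = atan2(−cos α − cos β, d + sin α + sin β) − atan2(−2, p) = 0.064688 rad; t = (φ − α) mod 2π = 5.439325 rad, q = (φ − β) mod 2π = 5.561498 rad → L = 1.11·(5.439325 + 10.434482 + 5.561498) = 1.11·21.435304 = 23.793188 m
RSL: p² = d² − 2 + 2cos(α−β) − 2d(sin α + sin β) = 54.735136; p = √p² = 7.398320; φ = atan2(cos α + cos β, d − sin α − sin β) − atan2(2, p) = -0.090748 rad; t = (α − φ) mod 2π = 0.999297 rad, q = (β − φ) mod 2π = 0.877124 rad → L = 1.11·(0.999297 + 7.398320 + 0.877124) = 1.11·9.274740 = 10.294961 m
RLR: c = (6 − d² + 2cos(α−β) + 2d(sin α − sin β))/8 = -9.046822, |c| > 1 → infeasible
LRL: c = (6 − d² + 2cos(α−β) − 2d(sin α − sin β))/8 = -9.412327, |c| > 1 → infeasible
Shortest: RSL with L = 10.294961 m ≈ 10.2950 m

10.2950 m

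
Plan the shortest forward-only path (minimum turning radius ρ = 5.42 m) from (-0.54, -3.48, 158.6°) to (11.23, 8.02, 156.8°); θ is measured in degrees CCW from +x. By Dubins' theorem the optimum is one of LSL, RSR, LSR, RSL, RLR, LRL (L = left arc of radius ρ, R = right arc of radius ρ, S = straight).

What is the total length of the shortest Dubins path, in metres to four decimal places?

49.3579 m

Let ψ = atan2(Δy, Δx) = atan2(11.50, 11.77) = 44.3352° be the start→goal bearing.
Normalize: d = |goal − start| / ρ = 16.455482/5.42 = 3.036067, α = (θ_start − ψ) mod 360° = 114.2648° = 1.994296 rad, β = (θ_goal − ψ) mod 360° = 112.4648° = 1.962881 rad.
Common terms: sin α = 0.911656, cos α = -0.410954, sin β = 0.924115, cos β = -0.382115, cos(α−β) = 0.999507, d² = 9.217702. Work in radians in the unit-radius frame; every candidate has L = ρ·(t + p + q).
LSL: p² = 2 + d² − 2cos(α−β) + 2d(sin α − sin β) = 9.143039; p = √p² = 3.023746; φ = atan2(cos β − cos α, d + sin α − sin β) = 0.009538 rad; t = (φ − α) mod 2π = 4.298426 rad, q = (β − φ) mod 2π = 1.953343 rad → L = 5.42·(4.298426 + 3.023746 + 1.953343) = 5.42·9.275515 = 50.273293 m
RSR: p² = 2 + d² − 2cos(α−β) + 2d(sin β − sin α) = 9.294339; p = √p² = 3.048662; φ = atan2(cos α − cos β, d − sin α + sin β) = -0.009460 rad; t = (α − φ) mod 2π = 2.003756 rad, q = (φ − β) mod 2π = 4.310845 rad → L = 5.42·(2.003756 + 3.048662 + 4.310845) = 5.42·9.363263 = 50.748886 m
LSR: p² = d² − 2 + 2cos(α−β) + 2d(sin α + sin β) = 20.363761; p = √p² = 4.512622; φ = atan2(−cos α − cos β, d + sin α + sin β) − atan2(−2, p) = 0.578557 rad; t = (φ − α) mod 2π = 4.867446 rad, q = (φ − β) mod 2π = 4.898862 rad → L = 5.42·(4.867446 + 4.512622 + 4.898862) = 5.42·14.278929 = 77.391798 m
RSL: p² = d² − 2 + 2cos(α−β) − 2d(sin α + sin β) = -1.930331 < 0 → infeasible
RLR: c = (6 − d² + 2cos(α−β) + 2d(sin α − sin β))/8 = -0.161792; p = 2π − arccos c = 4.549882 rad; φ = atan2(cos α − cos β, d − sin α + sin β) = -0.009460 rad; t = (α − φ + p/2) mod 2π = 4.278697 rad, q = (α − β − t + p) mod 2π = 0.302601 rad → L = 5.42·(4.278697 + 4.549882 + 0.302601) = 5.42·9.131181 = 49.490999 m
LRL: c = (6 − d² + 2cos(α−β) − 2d(sin α − sin β))/8 = -0.142880; p = 2π − arccos c = 4.569018 rad; φ = atan2(cos β − cos α, d + sin α − sin β) = 0.009538 rad; t = (φ − α + p/2) mod 2π = 0.299750 rad, q = (β − α − t + p) mod 2π = 4.237852 rad → L = 5.42·(0.299750 + 4.569018 + 4.237852) = 5.42·9.106621 = 49.357886 m
Shortest: LRL with L = 49.357886 m ≈ 49.3579 m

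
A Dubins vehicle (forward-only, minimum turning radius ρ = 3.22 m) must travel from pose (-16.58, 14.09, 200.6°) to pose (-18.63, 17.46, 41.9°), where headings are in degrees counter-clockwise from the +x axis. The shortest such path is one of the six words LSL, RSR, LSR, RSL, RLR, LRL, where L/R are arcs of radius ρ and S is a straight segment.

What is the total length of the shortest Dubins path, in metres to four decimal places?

Let ψ = atan2(Δy, Δx) = atan2(3.37, -2.05) = 121.3125° be the start→goal bearing.
Normalize: d = |goal − start| / ρ = 3.944541/3.22 = 1.225013, α = (θ_start − ψ) mod 360° = 79.2875° = 1.383828 rad, β = (θ_goal − ψ) mod 360° = 280.5875° = 4.897176 rad.
Common terms: sin α = 0.982572, cos α = 0.185881, sin β = -0.982975, cos β = 0.183737, cos(α−β) = -0.931691, d² = 1.500656. Work in radians in the unit-radius frame; every candidate has L = ρ·(t + p + q).
LSL: p² = 2 + d² − 2cos(α−β) + 2d(sin α − sin β) = 10.179680; p = √p² = 3.190561; φ = atan2(cos β − cos α, d + sin α − sin β) = -0.000672 rad; t = (φ − α) mod 2π = 4.898685 rad, q = (β − φ) mod 2π = 4.897848 rad → L = 3.22·(4.898685 + 3.190561 + 4.897848) = 3.22·12.987094 = 41.818443 m
RSR: p² = 2 + d² − 2cos(α−β) + 2d(sin β − sin α) = 0.548397; p = √p² = 0.740538; φ = atan2(cos α − cos β, d − sin α + sin β) = 3.138697 rad; t = (α − φ) mod 2π = 4.528316 rad, q = (φ − β) mod 2π = 4.524707 rad → L = 3.22·(4.528316 + 0.740538 + 4.524707) = 3.22·9.793561 = 31.535267 m
LSR: p² = d² − 2 + 2cos(α−β) + 2d(sin α + sin β) = -2.363715 < 0 → infeasible
RSL: p² = d² − 2 + 2cos(α−β) − 2d(sin α + sin β) = -2.361739 < 0 → infeasible
RLR: c = (6 − d² + 2cos(α−β) + 2d(sin α − sin β))/8 = 0.931450; p = 2π − arccos c = 5.910768 rad; φ = atan2(cos α − cos β, d − sin α + sin β) = 3.138697 rad; t = (α − φ + p/2) mod 2π = 1.200515 rad, q = (α − β − t + p) mod 2π = 1.196905 rad → L = 3.22·(1.200515 + 5.910768 + 1.196905) = 3.22·8.308188 = 26.752364 m
LRL: c = (6 − d² + 2cos(α−β) − 2d(sin α − sin β))/8 = -0.272460; p = 2π − arccos c = 4.436440 rad; φ = atan2(cos β − cos α, d + sin α − sin β) = -0.000672 rad; t = (φ − α + p/2) mod 2π = 0.833720 rad, q = (β − α − t + p) mod 2π = 0.832882 rad → L = 3.22·(0.833720 + 4.436440 + 0.832882) = 3.22·6.103043 = 19.651798 m
Shortest: LRL with L = 19.651798 m ≈ 19.6518 m

19.6518 m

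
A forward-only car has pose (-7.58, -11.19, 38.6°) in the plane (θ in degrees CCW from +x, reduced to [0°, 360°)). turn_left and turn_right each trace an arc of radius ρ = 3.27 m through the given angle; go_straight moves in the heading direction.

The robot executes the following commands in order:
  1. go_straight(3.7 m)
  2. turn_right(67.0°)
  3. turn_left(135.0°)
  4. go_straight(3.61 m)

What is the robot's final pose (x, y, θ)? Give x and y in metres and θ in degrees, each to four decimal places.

(2.5647, -1.2906, 106.6000°)

set_pose: (x, y, θ) = (-7.5800, -11.1900, 38.6000°), ρ = 3.27
go_straight(3.7): x += 3.7·cos θ, y += 3.7·sin θ → (-4.6884, -8.8816, 38.6000°)
turn_right(67.0°): centre at ρ to the right, rotate −67.0° → (-1.0930, -8.5608, -28.4000° ≡ 331.6000°)
turn_left(135.0°): centre at ρ to the left, rotate +135.0° → (3.5960, -4.7501, 466.6000° ≡ 106.6000°)
go_straight(3.61): x += 3.61·cos θ, y += 3.61·sin θ → (2.5647, -1.2906, 106.6000°)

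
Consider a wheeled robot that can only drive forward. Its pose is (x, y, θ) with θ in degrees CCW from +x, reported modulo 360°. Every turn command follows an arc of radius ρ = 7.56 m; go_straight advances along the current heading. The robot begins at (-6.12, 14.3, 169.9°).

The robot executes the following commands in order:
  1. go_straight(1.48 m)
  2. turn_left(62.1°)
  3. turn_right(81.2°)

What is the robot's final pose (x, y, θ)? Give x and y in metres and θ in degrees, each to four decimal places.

set_pose: (x, y, θ) = (-6.1200, 14.3000, 169.9000°), ρ = 7.56
go_straight(1.48): x += 1.48·cos θ, y += 1.48·sin θ → (-7.5771, 14.5595, 169.9000°)
turn_left(62.1°): centre at ρ to the left, rotate +62.1° → (-14.8602, 11.7711, 232.0000°)
turn_right(81.2°): centre at ρ to the right, rotate −81.2° → (-24.5058, 9.8262, 150.8000°)

(-24.5058, 9.8262, 150.8000°)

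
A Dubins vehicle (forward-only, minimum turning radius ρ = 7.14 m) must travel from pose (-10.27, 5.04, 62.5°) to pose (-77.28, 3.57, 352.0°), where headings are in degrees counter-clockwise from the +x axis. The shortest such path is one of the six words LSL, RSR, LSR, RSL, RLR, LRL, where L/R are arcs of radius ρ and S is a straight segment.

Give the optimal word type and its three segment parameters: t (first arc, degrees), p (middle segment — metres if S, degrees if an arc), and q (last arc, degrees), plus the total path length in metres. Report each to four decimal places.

Let ψ = atan2(Δy, Δx) = atan2(-1.47, -67.01) = -178.7433° be the start→goal bearing.
Normalize: d = |goal − start| / ρ = 67.026122/7.14 = 9.387412, α = (θ_start − ψ) mod 360° = 241.2433° = 4.210490 rad, β = (θ_goal − ψ) mod 360° = 170.7433° = 2.980033 rad.
Common terms: sin α = -0.876671, cos α = -0.481091, sin β = 0.160858, cos β = -0.986978, cos(α−β) = 0.333807, d² = 88.123504. Work in radians in the unit-radius frame; every candidate has L = ρ·(t + p + q).
LSL: p² = 2 + d² − 2cos(α−β) + 2d(sin α − sin β) = 69.976476; p = √p² = 8.365194; φ = atan2(cos β − cos α, d + sin α − sin β) = -0.060512 rad; t = (φ − α) mod 2π = 2.012183 rad, q = (β − φ) mod 2π = 3.040545 rad → L = 7.14·(2.012183 + 8.365194 + 3.040545) = 7.14·13.417923 = 95.803967 m
RSR: p² = 2 + d² − 2cos(α−β) + 2d(sin β − sin α) = 108.935305; p = √p² = 10.437208; φ = atan2(cos α − cos β, d − sin α + sin β) = 0.048489 rad; t = (α − φ) mod 2π = 4.162001 rad, q = (φ − β) mod 2π = 3.351641 rad → L = 7.14·(4.162001 + 10.437208 + 3.351641) = 7.14·17.950850 = 128.169070 m
LSR: p² = d² − 2 + 2cos(α−β) + 2d(sin α + sin β) = 73.351863; p = √p² = 8.564570; φ = atan2(−cos α − cos β, d + sin α + sin β) − atan2(−2, p) = 0.397115 rad; t = (φ − α) mod 2π = 2.469811 rad, q = (φ − β) mod 2π = 3.700268 rad → L = 7.14·(2.469811 + 8.564570 + 3.700268) = 7.14·14.734648 = 105.205390 m
RSL: p² = d² − 2 + 2cos(α−β) − 2d(sin α + sin β) = 100.230373; p = √p² = 10.011512; φ = atan2(cos α + cos β, d − sin α − sin β) − atan2(2, p) = -0.341471 rad; t = (α − φ) mod 2π = 4.551961 rad, q = (β − φ) mod 2π = 3.321504 rad → L = 7.14·(4.551961 + 10.011512 + 3.321504) = 7.14·17.884978 = 127.698741 m
RLR: c = (6 − d² + 2cos(α−β) + 2d(sin α − sin β))/8 = -12.616913, |c| > 1 → infeasible
LRL: c = (6 − d² + 2cos(α−β) − 2d(sin α − sin β))/8 = -7.747060, |c| > 1 → infeasible
Shortest: LSL with L = 95.803967 m ≈ 95.8040 m
Convert LSL to answer units (arcs ×180/π): t = 2.012183·180/π = 115.2896°, p = ρ·p = 7.14·8.365194 = 59.7275 m, q = 3.040545·180/π = 174.2104°, L = 95.8040 m.

LSL: t = 115.2896°, p = 59.7275 m, q = 174.2104°, L = 95.8040 m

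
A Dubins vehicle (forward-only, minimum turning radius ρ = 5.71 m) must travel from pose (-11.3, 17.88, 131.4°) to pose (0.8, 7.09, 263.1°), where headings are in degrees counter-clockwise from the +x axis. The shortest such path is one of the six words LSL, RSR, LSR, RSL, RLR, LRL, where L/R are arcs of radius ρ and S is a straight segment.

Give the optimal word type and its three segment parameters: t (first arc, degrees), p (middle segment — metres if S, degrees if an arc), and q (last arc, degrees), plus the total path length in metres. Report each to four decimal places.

RSR: t = 212.6021°, p = 14.0454 m, q = 15.6979°, L = 36.7974 m

Let ψ = atan2(Δy, Δx) = atan2(-10.79, 12.10) = -41.7245° be the start→goal bearing.
Normalize: d = |goal − start| / ρ = 16.212159/5.71 = 2.839257, α = (θ_start − ψ) mod 360° = 173.1245° = 3.021593 rad, β = (θ_goal − ψ) mod 360° = 304.8245° = 5.320192 rad.
Common terms: sin α = 0.119712, cos α = -0.992809, sin β = -0.820905, cos β = 0.571065, cos(α−β) = -0.665230, d² = 8.061382. Work in radians in the unit-radius frame; every candidate has L = ρ·(t + p + q).
LSL: p² = 2 + d² − 2cos(α−β) + 2d(sin α − sin β) = 16.733149; p = √p² = 4.090617; φ = atan2(cos β − cos α, d + sin α − sin β) = 0.392292 rad; t = (φ − α) mod 2π = 3.653885 rad, q = (β − φ) mod 2π = 4.927899 rad → L = 5.71·(3.653885 + 4.090617 + 4.927899) = 5.71·12.672401 = 72.359410 m
RSR: p² = 2 + d² − 2cos(α−β) + 2d(sin β − sin α) = 6.050536; p = √p² = 2.459784; φ = atan2(cos α − cos β, d − sin α + sin β) = -0.689015 rad; t = (α − φ) mod 2π = 3.710607 rad, q = (φ − β) mod 2π = 0.273979 rad → L = 5.71·(3.710607 + 2.459784 + 0.273979) = 5.71·6.444370 = 36.797355 m
LSR: p² = d² − 2 + 2cos(α−β) + 2d(sin α + sin β) = 0.749187; p = √p² = 0.865556; φ = atan2(−cos α − cos β, d + sin α + sin β) − atan2(−2, p) = 1.357111 rad; t = (φ − α) mod 2π = 4.618703 rad, q = (φ − β) mod 2π = 2.320105 rad → L = 5.71·(4.618703 + 0.865556 + 2.320105) = 5.71·7.804364 = 44.562917 m
RSL: p² = d² − 2 + 2cos(α−β) − 2d(sin α + sin β) = 8.712655; p = √p² = 2.951721; φ = atan2(cos α + cos β, d − sin α − sin β) − atan2(2, p) = -0.714077 rad; t = (α − φ) mod 2π = 3.735669 rad, q = (β − φ) mod 2π = 6.034268 rad → L = 5.71·(3.735669 + 2.951721 + 6.034268) = 5.71·12.721658 = 72.640669 m
RLR: c = (6 − d² + 2cos(α−β) + 2d(sin α − sin β))/8 = 0.243683; p = 2π − arccos c = 4.958550 rad; φ = atan2(cos α − cos β, d − sin α + sin β) = -0.689015 rad; t = (α − φ + p/2) mod 2π = 6.189883 rad, q = (α − β − t + p) mod 2π = 2.753254 rad → L = 5.71·(6.189883 + 4.958550 + 2.753254) = 5.71·13.901688 = 79.378636 m
LRL: c = (6 − d² + 2cos(α−β) − 2d(sin α − sin β))/8 = -1.091644, |c| > 1 → infeasible
Shortest: RSR with L = 36.797355 m ≈ 36.7974 m
Convert RSR to answer units (arcs ×180/π): t = 3.710607·180/π = 212.6021°, p = ρ·p = 5.71·2.459784 = 14.0454 m, q = 0.273979·180/π = 15.6979°, L = 36.7974 m.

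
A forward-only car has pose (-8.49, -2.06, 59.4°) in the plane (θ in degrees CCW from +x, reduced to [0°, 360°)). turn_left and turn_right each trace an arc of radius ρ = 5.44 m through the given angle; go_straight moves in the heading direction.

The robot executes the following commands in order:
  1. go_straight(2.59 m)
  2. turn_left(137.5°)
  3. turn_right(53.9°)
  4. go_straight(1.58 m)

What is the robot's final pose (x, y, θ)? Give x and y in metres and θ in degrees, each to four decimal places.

set_pose: (x, y, θ) = (-8.4900, -2.0600, 59.4000°), ρ = 5.44
go_straight(2.59): x += 2.59·cos θ, y += 2.59·sin θ → (-7.1716, 0.1693, 59.4000°)
turn_left(137.5°): centre at ρ to the left, rotate +137.5° → (-13.4354, 8.1436, 196.9000°)
turn_right(53.9°): centre at ρ to the right, rotate −53.9° → (-18.2907, 9.0041, 143.0000°)
go_straight(1.58): x += 1.58·cos θ, y += 1.58·sin θ → (-19.5526, 9.9549, 143.0000°)

(-19.5526, 9.9549, 143.0000°)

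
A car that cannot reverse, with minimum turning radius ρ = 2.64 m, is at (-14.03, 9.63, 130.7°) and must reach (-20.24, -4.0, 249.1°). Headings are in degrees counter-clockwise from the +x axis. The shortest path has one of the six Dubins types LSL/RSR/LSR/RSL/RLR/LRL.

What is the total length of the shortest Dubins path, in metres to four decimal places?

Let ψ = atan2(Δy, Δx) = atan2(-13.63, -6.21) = -114.4946° be the start→goal bearing.
Normalize: d = |goal − start| / ρ = 14.978017/2.64 = 5.673491, α = (θ_start − ψ) mod 360° = 245.1946° = 4.279453 rad, β = (θ_goal − ψ) mod 360° = 3.5946° = 0.062738 rad.
Common terms: sin α = -0.907738, cos α = -0.419538, sin β = 0.062697, cos β = 0.998033, cos(α−β) = -0.475624, d² = 32.188504. Work in radians in the unit-radius frame; every candidate has L = ρ·(t + p + q).
LSL: p² = 2 + d² − 2cos(α−β) + 2d(sin α − sin β) = 24.128248; p = √p² = 4.912051; φ = atan2(cos β − cos α, d + sin α − sin β) = 0.292754 rad; t = (φ − α) mod 2π = 2.296486 rad, q = (β − φ) mod 2π = 6.053169 rad → L = 2.64·(2.296486 + 4.912051 + 6.053169) = 2.64·13.261706 = 35.010905 m
RSR: p² = 2 + d² − 2cos(α−β) + 2d(sin β − sin α) = 46.151258; p = √p² = 6.793472; φ = atan2(cos α − cos β, d − sin α + sin β) = -0.210211 rad; t = (α − φ) mod 2π = 4.489664 rad, q = (φ − β) mod 2π = 6.010236 rad → L = 2.64·(4.489664 + 6.793472 + 6.010236) = 2.64·17.293372 = 45.654503 m
LSR: p² = d² − 2 + 2cos(α−β) + 2d(sin α + sin β) = 19.648586; p = √p² = 4.432673; φ = atan2(−cos α − cos β, d + sin α + sin β) − atan2(−2, p) = 0.304606 rad; t = (φ − α) mod 2π = 2.308338 rad, q = (φ − β) mod 2π = 0.241868 rad → L = 2.64·(2.308338 + 4.432673 + 0.241868) = 2.64·6.982879 = 18.434800 m
RSL: p² = d² − 2 + 2cos(α−β) − 2d(sin α + sin β) = 38.825926; p = √p² = 6.231045; φ = atan2(cos α + cos β, d − sin α − sin β) − atan2(2, p) = -0.222071 rad; t = (α − φ) mod 2π = 4.501525 rad, q = (β − φ) mod 2π = 0.284809 rad → L = 2.64·(4.501525 + 6.231045 + 0.284809) = 2.64·11.017379 = 29.085881 m
RLR: c = (6 − d² + 2cos(α−β) + 2d(sin α − sin β))/8 = -4.768907, |c| > 1 → infeasible
LRL: c = (6 − d² + 2cos(α−β) − 2d(sin α − sin β))/8 = -2.016031, |c| > 1 → infeasible
Shortest: LSR with L = 18.434800 m ≈ 18.4348 m

18.4348 m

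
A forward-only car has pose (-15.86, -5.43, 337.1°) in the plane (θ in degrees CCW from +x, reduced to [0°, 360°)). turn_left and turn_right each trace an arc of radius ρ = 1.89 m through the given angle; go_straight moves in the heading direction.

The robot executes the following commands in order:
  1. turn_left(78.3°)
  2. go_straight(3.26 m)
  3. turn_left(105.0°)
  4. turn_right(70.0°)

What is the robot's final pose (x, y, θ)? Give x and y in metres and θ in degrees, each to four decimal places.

(-13.8953, 2.5422, 90.4000°)

set_pose: (x, y, θ) = (-15.8600, -5.4300, 337.1000°), ρ = 1.89
turn_left(78.3°): centre at ρ to the left, rotate +78.3° → (-13.5688, -4.7622, 415.4000° ≡ 55.4000°)
go_straight(3.26): x += 3.26·cos θ, y += 3.26·sin θ → (-11.7177, -2.0788, 55.4000°)
turn_left(105.0°): centre at ρ to the left, rotate +105.0° → (-12.6394, 0.7750, 160.4000°)
turn_right(70.0°): centre at ρ to the right, rotate −70.0° → (-13.8953, 2.5422, 90.4000°)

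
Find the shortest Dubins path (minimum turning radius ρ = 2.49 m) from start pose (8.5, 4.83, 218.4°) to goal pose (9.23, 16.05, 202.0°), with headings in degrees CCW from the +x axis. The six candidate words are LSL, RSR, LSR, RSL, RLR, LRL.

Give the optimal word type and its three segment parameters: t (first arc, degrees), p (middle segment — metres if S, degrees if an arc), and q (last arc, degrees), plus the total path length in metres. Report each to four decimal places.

RSL: t = 193.6801°, p = 5.8258 m, q = 177.2801°, L = 21.9473 m

Let ψ = atan2(Δy, Δx) = atan2(11.22, 0.73) = 86.2774° be the start→goal bearing.
Normalize: d = |goal − start| / ρ = 11.243723/2.49 = 4.515551, α = (θ_start − ψ) mod 360° = 132.1226° = 2.305974 rad, β = (θ_goal − ψ) mod 360° = 115.7226° = 2.019740 rad.
Common terms: sin α = 0.741712, cos α = -0.670719, sin β = 0.900906, cos β = -0.434014, cos(α−β) = 0.959314, d² = 20.390203. Work in radians in the unit-radius frame; every candidate has L = ρ·(t + p + q).
LSL: p² = 2 + d² − 2cos(α−β) + 2d(sin α − sin β) = 19.033875; p = √p² = 4.362783; φ = atan2(cos β − cos α, d + sin α − sin β) = 0.054282 rad; t = (φ − α) mod 2π = 4.031494 rad, q = (β − φ) mod 2π = 1.965457 rad → L = 2.49·(4.031494 + 4.362783 + 1.965457) = 2.49·10.359734 = 25.795738 m
RSR: p² = 2 + d² − 2cos(α−β) + 2d(sin β − sin α) = 21.909276; p = √p² = 4.680735; φ = atan2(cos α − cos β, d − sin α + sin β) = -0.050592 rad; t = (α − φ) mod 2π = 2.356565 rad, q = (φ − β) mod 2π = 4.212854 rad → L = 2.49·(2.356565 + 4.680735 + 4.212854) = 2.49·11.250154 = 28.012883 m
LSR: p² = d² − 2 + 2cos(α−β) + 2d(sin α + sin β) = 35.143484; p = √p² = 5.928194; φ = atan2(−cos α − cos β, d + sin α + sin β) − atan2(−2, p) = 0.502885 rad; t = (φ − α) mod 2π = 4.480097 rad, q = (φ − β) mod 2π = 4.766331 rad → L = 2.49·(4.480097 + 5.928194 + 4.766331) = 2.49·15.174621 = 37.784807 m
RSL: p² = d² − 2 + 2cos(α−β) − 2d(sin α + sin β) = 5.474179; p = √p² = 2.339696; φ = atan2(cos α + cos β, d − sin α − sin β) − atan2(2, p) = -1.074381 rad; t = (α − φ) mod 2π = 3.380355 rad, q = (β − φ) mod 2π = 3.094121 rad → L = 2.49·(3.380355 + 2.339696 + 3.094121) = 2.49·8.814172 = 21.947289 m
RLR: c = (6 − d² + 2cos(α−β) + 2d(sin α − sin β))/8 = -1.738660, |c| > 1 → infeasible
LRL: c = (6 − d² + 2cos(α−β) − 2d(sin α − sin β))/8 = -1.379234, |c| > 1 → infeasible
Shortest: RSL with L = 21.947289 m ≈ 21.9473 m
Convert RSL to answer units (arcs ×180/π): t = 3.380355·180/π = 193.6801°, p = ρ·p = 2.49·2.339696 = 5.8258 m, q = 3.094121·180/π = 177.2801°, L = 21.9473 m.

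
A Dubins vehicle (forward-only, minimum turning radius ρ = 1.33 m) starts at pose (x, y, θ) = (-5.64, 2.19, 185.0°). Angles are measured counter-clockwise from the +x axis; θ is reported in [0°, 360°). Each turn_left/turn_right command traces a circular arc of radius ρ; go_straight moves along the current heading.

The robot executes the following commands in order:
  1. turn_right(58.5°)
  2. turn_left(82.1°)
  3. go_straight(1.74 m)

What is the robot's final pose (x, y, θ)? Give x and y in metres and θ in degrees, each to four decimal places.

set_pose: (x, y, θ) = (-5.6400, 2.1900, 185.0000°), ρ = 1.33
turn_right(58.5°): centre at ρ to the right, rotate −58.5° → (-6.8250, 2.7238, 126.5000°)
turn_left(82.1°): centre at ρ to the left, rotate +82.1° → (-8.5308, 3.1004, 208.6000°)
go_straight(1.74): x += 1.74·cos θ, y += 1.74·sin θ → (-10.0585, 2.2675, 208.6000°)

(-10.0585, 2.2675, 208.6000°)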